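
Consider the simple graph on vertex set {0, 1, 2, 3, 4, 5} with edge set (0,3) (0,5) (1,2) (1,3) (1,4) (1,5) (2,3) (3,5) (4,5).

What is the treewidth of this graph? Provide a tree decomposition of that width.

Treewidth 2.
Bags: B1 = {1, 4, 5}  B2 = {1, 3, 5}  B3 = {0, 3, 5}  B4 = {1, 2, 3}
Tree: B1–B2, B2–B3, B2–B4

The largest bag has 3 vertices, giving width 2; this decomposition certifies tw(G) ≤ 2. Conversely, {0, 3, 5} is a clique of size 3, and the vertices of any clique must share a bag in every tree decomposition; so some bag has ≥ 3 vertices and tw(G) ≥ 2. The upper and lower bounds meet at 2, so that is the treewidth.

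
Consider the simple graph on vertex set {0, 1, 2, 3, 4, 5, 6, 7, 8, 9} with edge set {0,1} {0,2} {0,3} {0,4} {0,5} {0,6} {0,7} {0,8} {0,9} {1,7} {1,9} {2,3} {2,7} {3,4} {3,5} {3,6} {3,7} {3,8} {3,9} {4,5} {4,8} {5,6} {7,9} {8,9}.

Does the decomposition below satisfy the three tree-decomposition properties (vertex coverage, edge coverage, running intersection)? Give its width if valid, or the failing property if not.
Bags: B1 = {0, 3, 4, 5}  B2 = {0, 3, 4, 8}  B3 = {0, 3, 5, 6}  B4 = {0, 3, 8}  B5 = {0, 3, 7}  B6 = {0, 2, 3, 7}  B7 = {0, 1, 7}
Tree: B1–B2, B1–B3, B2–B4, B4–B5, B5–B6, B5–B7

A tree decomposition must satisfy three properties: every vertex lies in some bag; for every edge, both endpoints lie together in some bag; and for every vertex, the bags containing it form a connected subtree. Here vertex 9 appears in no bag, so the decomposition is invalid.

No — vertex 9 appears in no bag.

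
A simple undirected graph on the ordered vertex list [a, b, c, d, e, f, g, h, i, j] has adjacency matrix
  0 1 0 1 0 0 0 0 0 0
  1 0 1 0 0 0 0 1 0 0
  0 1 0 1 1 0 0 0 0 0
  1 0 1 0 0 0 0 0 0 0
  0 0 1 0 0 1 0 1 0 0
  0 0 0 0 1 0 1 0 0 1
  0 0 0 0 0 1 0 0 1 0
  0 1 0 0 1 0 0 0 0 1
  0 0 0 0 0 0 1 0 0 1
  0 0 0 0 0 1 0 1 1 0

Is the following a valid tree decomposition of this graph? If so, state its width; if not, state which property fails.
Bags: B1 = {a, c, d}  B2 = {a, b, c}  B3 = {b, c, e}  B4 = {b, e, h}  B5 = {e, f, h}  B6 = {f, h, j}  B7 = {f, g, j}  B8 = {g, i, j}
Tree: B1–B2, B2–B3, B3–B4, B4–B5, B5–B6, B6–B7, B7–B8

Yes; width 2.

Checking the three conditions: (i) the bags cover all of {a, b, c, d, e, f, g, h, i, j}; (ii) for each edge, some bag contains both endpoints; (iii) the bags containing any fixed vertex form a subtree. All hold, so the decomposition is valid with width 3 − 1 = 2.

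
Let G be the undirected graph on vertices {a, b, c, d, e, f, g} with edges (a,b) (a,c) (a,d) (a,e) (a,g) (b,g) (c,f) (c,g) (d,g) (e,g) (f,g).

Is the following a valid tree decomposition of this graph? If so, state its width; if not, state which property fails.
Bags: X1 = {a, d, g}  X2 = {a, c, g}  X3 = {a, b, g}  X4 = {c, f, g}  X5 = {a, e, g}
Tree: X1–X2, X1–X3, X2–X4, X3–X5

Yes; width 2.

Vertex coverage: the bags together contain {a, b, c, d, e, f, g}, the full vertex set. Edge coverage: each edge of G has both endpoints in at least one bag. Running intersection: for every vertex, the bags containing it form a connected subtree. All three properties hold, so this is a valid tree decomposition of width max|bag| − 1 = 2, and hence tw(G) ≤ 2.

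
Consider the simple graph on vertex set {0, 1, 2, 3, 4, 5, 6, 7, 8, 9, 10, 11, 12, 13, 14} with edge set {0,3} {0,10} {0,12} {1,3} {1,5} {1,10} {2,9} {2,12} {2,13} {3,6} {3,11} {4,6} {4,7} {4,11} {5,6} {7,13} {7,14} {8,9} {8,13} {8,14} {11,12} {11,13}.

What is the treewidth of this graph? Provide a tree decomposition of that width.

Treewidth 3.
One optimal decomposition is:
Bags: B1 = {7, 8, 9, 14}  B2 = {7, 8, 9, 13}  B3 = {2, 7, 9, 13}  B4 = {2, 4, 7, 13}  B5 = {2, 4, 11, 13}  B6 = {2, 4, 11, 12}  B7 = {4, 6, 11, 12}  B8 = {3, 6, 11, 12}  B9 = {0, 3, 6, 12}  B10 = {0, 3, 5, 6}  B11 = {0, 1, 3, 5}  B12 = {0, 1, 5, 10}
Tree: B1–B2, B2–B3, B3–B4, B4–B5, B5–B6, B6–B7, B7–B8, B8–B9, B9–B10, B10–B11, B11–B12

Every bag has size at most 4, so the width is 4 − 1 = 3 and tw(G) ≤ 3. For the lower bound: the 4 vertex sets {8,9,14}, {7}, {13}, {2,4,11,12} are disjoint, each induces a connected subgraph, and every pair is joined by at least one edge of G. Contracting each set to a single vertex therefore yields K_{4} as a minor, and since treewidth is minor-monotone, tw(G) ≥ tw(K_{4}) = 3. Therefore the treewidth is 3.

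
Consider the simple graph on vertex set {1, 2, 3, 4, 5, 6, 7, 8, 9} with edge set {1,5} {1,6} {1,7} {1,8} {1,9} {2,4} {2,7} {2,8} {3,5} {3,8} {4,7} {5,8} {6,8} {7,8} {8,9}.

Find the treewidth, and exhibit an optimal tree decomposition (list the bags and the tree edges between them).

Treewidth 2.
One optimal decomposition is:
Bags: B1 = {1, 6, 8}  B2 = {1, 7, 8}  B3 = {1, 8, 9}  B4 = {2, 7, 8}  B5 = {1, 5, 8}  B6 = {3, 5, 8}  B7 = {2, 4, 7}
Tree: B1–B2, B2–B3, B2–B4, B2–B5, B5–B6, B4–B7

Each bag holds 3 vertices, so the decomposition has width 2, which upper-bounds the treewidth. On the other hand G contains the 3-clique {1, 8, 9}. A clique must lie in a single bag of any decomposition, so no decomposition can have width below 2. Combining the bounds, tw(G) = 2.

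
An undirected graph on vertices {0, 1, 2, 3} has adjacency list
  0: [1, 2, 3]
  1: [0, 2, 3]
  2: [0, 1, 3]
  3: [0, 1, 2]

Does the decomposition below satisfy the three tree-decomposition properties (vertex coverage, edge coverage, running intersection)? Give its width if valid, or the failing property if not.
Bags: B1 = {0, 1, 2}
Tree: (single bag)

No — vertex 3 appears in no bag.

A tree decomposition must satisfy three properties: every vertex lies in some bag; for every edge, both endpoints lie together in some bag; and for every vertex, the bags containing it form a connected subtree. Here vertex 3 appears in no bag, so the decomposition is invalid.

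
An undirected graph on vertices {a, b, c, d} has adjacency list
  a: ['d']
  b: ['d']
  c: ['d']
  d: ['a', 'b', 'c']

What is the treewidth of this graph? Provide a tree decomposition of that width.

Treewidth 1.
Bags: B1 = {a, d}  B2 = {b, d}  B3 = {c, d}
Tree: B1–B2, B2–B3

Each bag holds 2 vertices, so the decomposition has width 1, which upper-bounds the treewidth. G has an edge, so its treewidth is at least 1. Therefore the treewidth is 1.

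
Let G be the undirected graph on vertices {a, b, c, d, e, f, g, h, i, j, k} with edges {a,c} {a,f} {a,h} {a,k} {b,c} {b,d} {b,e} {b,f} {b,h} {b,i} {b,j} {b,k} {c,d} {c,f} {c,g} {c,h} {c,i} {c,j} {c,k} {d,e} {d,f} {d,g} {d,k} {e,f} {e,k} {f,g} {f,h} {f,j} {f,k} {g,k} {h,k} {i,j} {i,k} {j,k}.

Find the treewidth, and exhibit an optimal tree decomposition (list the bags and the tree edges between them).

Treewidth 4.
One such decomposition:
Bags: B1 = {b, c, f, j, k}  B2 = {b, c, d, f, k}  B3 = {b, c, f, h, k}  B4 = {b, d, e, f, k}  B5 = {b, c, i, j, k}  B6 = {c, d, f, g, k}  B7 = {a, c, f, h, k}
Tree: B1–B2, B2–B3, B2–B4, B1–B5, B2–B6, B3–B7

Every bag has size at most 5, so the width is 5 − 1 = 4 and tw(G) ≤ 4. Conversely, {b, d, e, f, k} is a clique of size 5, and the vertices of any clique must share a bag in every tree decomposition; so some bag has ≥ 5 vertices and tw(G) ≥ 4. Combining the bounds, tw(G) = 4.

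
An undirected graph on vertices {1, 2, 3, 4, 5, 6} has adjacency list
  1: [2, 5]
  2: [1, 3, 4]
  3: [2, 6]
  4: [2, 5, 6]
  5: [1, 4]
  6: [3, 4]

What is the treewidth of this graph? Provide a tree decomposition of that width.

Each bag holds 3 vertices, so the decomposition has width 2, which upper-bounds the treewidth. The edges 6–3–2–4–6 form a cycle, so G is not a tree and its treewidth is at least 2. Hence tw(G) = 2 exactly.

Treewidth 2.
Bags: B1 = {3, 4, 6}  B2 = {2, 3, 4}  B3 = {2, 4, 5}  B4 = {1, 2, 5}
Tree: B1–B2, B2–B3, B3–B4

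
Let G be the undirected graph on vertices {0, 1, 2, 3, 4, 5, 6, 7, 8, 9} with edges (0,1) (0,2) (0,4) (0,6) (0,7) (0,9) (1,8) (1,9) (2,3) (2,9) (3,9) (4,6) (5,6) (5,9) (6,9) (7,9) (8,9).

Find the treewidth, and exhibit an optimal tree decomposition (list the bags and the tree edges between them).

Every bag has size at most 3, so the width is 3 − 1 = 2 and tw(G) ≤ 2. Conversely, {0, 1, 9} is a clique of size 3, and the vertices of any clique must share a bag in every tree decomposition; so some bag has ≥ 3 vertices and tw(G) ≥ 2. Combining the bounds, tw(G) = 2.

Treewidth 2.
Bags: B1 = {0, 6, 9}  B2 = {0, 7, 9}  B3 = {0, 1, 9}  B4 = {1, 8, 9}  B5 = {0, 2, 9}  B6 = {2, 3, 9}  B7 = {5, 6, 9}  B8 = {0, 4, 6}
Tree: B1–B2, B1–B3, B3–B4, B1–B5, B5–B6, B1–B7, B1–B8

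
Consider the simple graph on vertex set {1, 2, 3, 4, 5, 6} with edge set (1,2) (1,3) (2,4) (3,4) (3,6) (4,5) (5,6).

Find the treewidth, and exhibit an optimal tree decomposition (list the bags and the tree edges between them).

Treewidth 2.
One optimal decomposition is:
Bags: B1 = {1, 2, 3}  B2 = {2, 3, 4}  B3 = {3, 4, 6}  B4 = {4, 5, 6}
Tree: B1–B2, B2–B3, B3–B4

Every bag has size at most 3, so the width is 3 − 1 = 2 and tw(G) ≤ 2. The edges 1–2–4–3–1 form a cycle, so G is not a tree and its treewidth is at least 2. Therefore the treewidth is 2.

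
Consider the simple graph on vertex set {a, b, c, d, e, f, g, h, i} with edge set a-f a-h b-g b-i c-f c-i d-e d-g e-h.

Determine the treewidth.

2

A width-2 tree decomposition is:
Bags: B1 = {c, f, i}  B2 = {a, f, i}  B3 = {a, h, i}  B4 = {e, h, i}  B5 = {d, e, i}  B6 = {d, g, i}  B7 = {b, g, i}
Tree: B1–B2, B2–B3, B3–B4, B4–B5, B5–B6, B6–B7
Every bag has size at most 3, so the width is 3 − 1 = 2 and tw(G) ≤ 2. Since i–c–f–a–h–e–d–g–b–i is a cycle in G, G is not acyclic. Forests are exactly the graphs of treewidth ≤ 1, so tw(G) ≥ 2. The upper and lower bounds meet at 2, so that is the treewidth.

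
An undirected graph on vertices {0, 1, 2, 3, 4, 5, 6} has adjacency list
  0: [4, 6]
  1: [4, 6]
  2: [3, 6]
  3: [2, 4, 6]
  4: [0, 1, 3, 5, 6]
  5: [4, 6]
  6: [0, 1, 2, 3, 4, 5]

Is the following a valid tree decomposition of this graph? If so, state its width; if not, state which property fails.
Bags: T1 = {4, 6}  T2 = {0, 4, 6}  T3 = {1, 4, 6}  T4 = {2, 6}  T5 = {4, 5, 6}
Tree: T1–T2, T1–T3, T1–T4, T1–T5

A tree decomposition must satisfy three properties: every vertex lies in some bag; for every edge, both endpoints lie together in some bag; and for every vertex, the bags containing it form a connected subtree. Here vertex 3 appears in no bag, so the decomposition is invalid.

No — vertex 3 appears in no bag.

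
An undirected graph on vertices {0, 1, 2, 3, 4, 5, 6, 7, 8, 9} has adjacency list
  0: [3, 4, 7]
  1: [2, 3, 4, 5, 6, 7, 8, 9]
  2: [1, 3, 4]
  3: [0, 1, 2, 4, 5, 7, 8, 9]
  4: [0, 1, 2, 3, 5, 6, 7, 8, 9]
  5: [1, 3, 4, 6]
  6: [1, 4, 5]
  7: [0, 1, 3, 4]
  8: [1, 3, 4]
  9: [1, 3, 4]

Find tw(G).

3

A width-3 tree decomposition is:
Bags: B1 = {1, 3, 4, 8}  B2 = {1, 3, 4, 5}  B3 = {1, 3, 4, 7}  B4 = {1, 3, 4, 9}  B5 = {1, 4, 5, 6}  B6 = {1, 2, 3, 4}  B7 = {0, 3, 4, 7}
Tree: B1–B2, B1–B3, B3–B4, B2–B5, B4–B6, B3–B7
The largest bag has 4 vertices, giving width 3; this decomposition certifies tw(G) ≤ 3. On the other hand G contains the 4-clique {0, 3, 4, 7}. A clique must lie in a single bag of any decomposition, so no decomposition can have width below 3. Combining the bounds, tw(G) = 3.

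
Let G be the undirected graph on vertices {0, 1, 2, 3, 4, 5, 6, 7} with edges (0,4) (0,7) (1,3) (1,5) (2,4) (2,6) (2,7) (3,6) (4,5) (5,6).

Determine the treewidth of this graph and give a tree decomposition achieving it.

The largest bag has 3 vertices, giving width 2; this decomposition certifies tw(G) ≤ 2. For the lower bound, G contains the cycle 0–7–2–4–0, so G is not a forest; only forests have treewidth ≤ 1, hence tw(G) ≥ 2. Combining the bounds, tw(G) = 2.

Treewidth 2.
One such decomposition:
Bags: B1 = {0, 4, 7}  B2 = {2, 4, 7}  B3 = {2, 4, 5}  B4 = {2, 5, 6}  B5 = {1, 5, 6}  B6 = {1, 3, 6}
Tree: B1–B2, B2–B3, B3–B4, B4–B5, B5–B6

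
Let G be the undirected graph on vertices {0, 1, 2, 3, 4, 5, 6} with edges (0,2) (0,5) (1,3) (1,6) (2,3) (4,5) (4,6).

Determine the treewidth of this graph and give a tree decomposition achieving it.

Each bag holds 3 vertices, so the decomposition has width 2, which upper-bounds the treewidth. Since 1–3–2–0–5–4–6–1 is a cycle in G, G is not acyclic. Forests are exactly the graphs of treewidth ≤ 1, so tw(G) ≥ 2. Hence tw(G) = 2 exactly.

Treewidth 2.
Bags: B1 = {1, 2, 3}  B2 = {0, 1, 2}  B3 = {0, 1, 5}  B4 = {1, 4, 5}  B5 = {1, 4, 6}
Tree: B1–B2, B2–B3, B3–B4, B4–B5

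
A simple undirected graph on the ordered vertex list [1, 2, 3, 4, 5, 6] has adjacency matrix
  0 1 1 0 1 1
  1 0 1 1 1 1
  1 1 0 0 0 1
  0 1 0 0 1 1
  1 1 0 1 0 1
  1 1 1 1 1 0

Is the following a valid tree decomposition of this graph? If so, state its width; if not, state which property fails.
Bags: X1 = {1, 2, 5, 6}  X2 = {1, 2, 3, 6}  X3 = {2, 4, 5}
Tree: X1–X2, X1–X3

A tree decomposition must satisfy three properties: every vertex lies in some bag; for every edge, both endpoints lie together in some bag; and for every vertex, the bags containing it form a connected subtree. Here edge (6,4) lies in no bag, so the decomposition is invalid.

No — edge (6,4) lies in no bag.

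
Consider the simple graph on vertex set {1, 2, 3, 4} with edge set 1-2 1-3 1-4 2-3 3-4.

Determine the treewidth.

2

A width-2 tree decomposition is:
Bags: B1 = {1, 3, 4}  B2 = {1, 2, 3}
Tree: B1–B2
Each bag holds 3 vertices, so the decomposition has width 2, which upper-bounds the treewidth. Conversely, {1, 2, 3} is a clique of size 3, and the vertices of any clique must share a bag in every tree decomposition; so some bag has ≥ 3 vertices and tw(G) ≥ 2. Combining the bounds, tw(G) = 2.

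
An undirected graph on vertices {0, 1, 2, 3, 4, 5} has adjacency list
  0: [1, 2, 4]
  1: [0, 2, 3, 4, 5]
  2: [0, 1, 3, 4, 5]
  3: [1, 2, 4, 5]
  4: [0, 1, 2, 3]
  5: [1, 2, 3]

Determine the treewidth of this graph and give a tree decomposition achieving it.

Every bag has size at most 4, so the width is 4 − 1 = 3 and tw(G) ≤ 3. Conversely, {0, 1, 2, 4} is a clique of size 4, and the vertices of any clique must share a bag in every tree decomposition; so some bag has ≥ 4 vertices and tw(G) ≥ 3. The upper and lower bounds meet at 3, so that is the treewidth.

Treewidth 3.
One such decomposition:
Bags: B1 = {1, 2, 3, 4}  B2 = {1, 2, 3, 5}  B3 = {0, 1, 2, 4}
Tree: B1–B2, B1–B3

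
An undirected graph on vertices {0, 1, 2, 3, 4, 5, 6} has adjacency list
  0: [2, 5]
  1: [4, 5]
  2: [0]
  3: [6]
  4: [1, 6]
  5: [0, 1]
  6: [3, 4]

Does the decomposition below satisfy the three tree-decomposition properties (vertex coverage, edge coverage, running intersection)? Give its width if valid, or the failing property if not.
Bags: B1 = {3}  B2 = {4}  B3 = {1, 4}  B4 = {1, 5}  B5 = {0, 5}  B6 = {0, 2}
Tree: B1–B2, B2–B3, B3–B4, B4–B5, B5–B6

No — vertex 6 appears in no bag.

A tree decomposition must satisfy three properties: every vertex lies in some bag; for every edge, both endpoints lie together in some bag; and for every vertex, the bags containing it form a connected subtree. Here vertex 6 appears in no bag, so the decomposition is invalid.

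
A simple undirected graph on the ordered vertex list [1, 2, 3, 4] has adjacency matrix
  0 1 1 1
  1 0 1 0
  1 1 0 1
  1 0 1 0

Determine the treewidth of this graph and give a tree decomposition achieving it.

The largest bag has 3 vertices, giving width 2; this decomposition certifies tw(G) ≤ 2. For the lower bound, the 3 vertices {1, 2, 3} are pairwise adjacent, and any tree decomposition puts a clique entirely inside one bag — forcing width ≥ 2. The upper and lower bounds meet at 2, so that is the treewidth.

Treewidth 2.
One optimal decomposition is:
Bags: B1 = {1, 3, 4}  B2 = {1, 2, 3}
Tree: B1–B2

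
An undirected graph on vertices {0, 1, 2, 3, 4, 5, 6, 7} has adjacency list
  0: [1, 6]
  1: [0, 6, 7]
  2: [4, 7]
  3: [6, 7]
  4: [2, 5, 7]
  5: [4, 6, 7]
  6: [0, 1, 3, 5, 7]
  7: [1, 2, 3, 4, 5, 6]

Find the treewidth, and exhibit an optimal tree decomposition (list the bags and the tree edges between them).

Every bag has size at most 3, so the width is 3 − 1 = 2 and tw(G) ≤ 2. For the lower bound, the 3 vertices {0, 1, 6} are pairwise adjacent, and any tree decomposition puts a clique entirely inside one bag — forcing width ≥ 2. Therefore the treewidth is 2.

Treewidth 2.
Bags: B1 = {4, 5, 7}  B2 = {5, 6, 7}  B3 = {3, 6, 7}  B4 = {1, 6, 7}  B5 = {0, 1, 6}  B6 = {2, 4, 7}
Tree: B1–B2, B2–B3, B3–B4, B4–B5, B1–B6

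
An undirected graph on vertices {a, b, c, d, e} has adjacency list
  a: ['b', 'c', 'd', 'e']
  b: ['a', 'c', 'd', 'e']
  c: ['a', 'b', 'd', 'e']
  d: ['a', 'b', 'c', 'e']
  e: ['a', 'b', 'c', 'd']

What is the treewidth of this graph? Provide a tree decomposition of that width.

With just one bag of size 5, the width is 5 − 1 = 4, so tw(G) ≤ 4. On the other hand G contains the 5-clique {a, b, c, d, e}. A clique must lie in a single bag of any decomposition, so no decomposition can have width below 4. The upper and lower bounds meet at 4, so that is the treewidth.

Treewidth 4.
Bags: B1 = {a, b, c, d, e}
Tree: (single bag)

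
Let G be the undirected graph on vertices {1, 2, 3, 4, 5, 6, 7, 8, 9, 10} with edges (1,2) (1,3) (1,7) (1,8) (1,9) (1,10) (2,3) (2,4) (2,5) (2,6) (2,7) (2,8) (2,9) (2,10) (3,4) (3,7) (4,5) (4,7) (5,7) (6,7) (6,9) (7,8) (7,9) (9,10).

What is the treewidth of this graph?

A width-3 tree decomposition is:
Bags: B1 = {2, 3, 4, 7}  B2 = {1, 2, 3, 7}  B3 = {1, 2, 7, 9}  B4 = {1, 2, 9, 10}  B5 = {2, 4, 5, 7}  B6 = {2, 6, 7, 9}  B7 = {1, 2, 7, 8}
Tree: B1–B2, B2–B3, B3–B4, B1–B5, B3–B6, B2–B7
Each bag holds 4 vertices, so the decomposition has width 3, which upper-bounds the treewidth. On the other hand G contains the 4-clique {1, 2, 9, 10}. A clique must lie in a single bag of any decomposition, so no decomposition can have width below 3. The upper and lower bounds meet at 3, so that is the treewidth.

3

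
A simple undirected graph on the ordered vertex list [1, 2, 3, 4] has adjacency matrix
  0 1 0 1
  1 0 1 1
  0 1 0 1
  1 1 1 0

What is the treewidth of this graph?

A width-2 tree decomposition is:
Bags: B1 = {1, 2, 4}  B2 = {2, 3, 4}
Tree: B1–B2
Each bag holds 3 vertices, so the decomposition has width 2, which upper-bounds the treewidth. Conversely, {1, 2, 4} is a clique of size 3, and the vertices of any clique must share a bag in every tree decomposition; so some bag has ≥ 3 vertices and tw(G) ≥ 2. Combining the bounds, tw(G) = 2.

2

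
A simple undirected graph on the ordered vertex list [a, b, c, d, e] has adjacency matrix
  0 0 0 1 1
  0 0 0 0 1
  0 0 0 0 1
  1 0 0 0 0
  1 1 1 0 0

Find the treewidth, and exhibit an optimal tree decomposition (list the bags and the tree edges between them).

The largest bag has 2 vertices, giving width 1; this decomposition certifies tw(G) ≤ 1. G has an edge, so its treewidth is at least 1. The upper and lower bounds meet at 1, so that is the treewidth.

Treewidth 1.
One optimal decomposition is:
Bags: B1 = {b, e}  B2 = {c, e}  B3 = {a, e}  B4 = {a, d}
Tree: B1–B2, B2–B3, B3–B4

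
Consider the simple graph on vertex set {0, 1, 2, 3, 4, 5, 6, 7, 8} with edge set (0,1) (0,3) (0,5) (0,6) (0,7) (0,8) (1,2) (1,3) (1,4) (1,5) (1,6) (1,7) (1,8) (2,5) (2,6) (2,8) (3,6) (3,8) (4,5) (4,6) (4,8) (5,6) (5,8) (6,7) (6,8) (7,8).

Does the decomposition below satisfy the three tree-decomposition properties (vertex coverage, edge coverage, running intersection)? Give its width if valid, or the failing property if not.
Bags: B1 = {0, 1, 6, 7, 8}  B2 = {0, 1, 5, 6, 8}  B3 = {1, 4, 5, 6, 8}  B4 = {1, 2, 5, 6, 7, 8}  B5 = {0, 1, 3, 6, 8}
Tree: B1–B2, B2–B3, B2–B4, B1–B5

A tree decomposition must satisfy three properties: every vertex lies in some bag; for every edge, both endpoints lie together in some bag; and for every vertex, the bags containing it form a connected subtree. Here bags containing vertex 7 are not connected in the tree, so the decomposition is invalid.

No — bags containing vertex 7 are not connected in the tree.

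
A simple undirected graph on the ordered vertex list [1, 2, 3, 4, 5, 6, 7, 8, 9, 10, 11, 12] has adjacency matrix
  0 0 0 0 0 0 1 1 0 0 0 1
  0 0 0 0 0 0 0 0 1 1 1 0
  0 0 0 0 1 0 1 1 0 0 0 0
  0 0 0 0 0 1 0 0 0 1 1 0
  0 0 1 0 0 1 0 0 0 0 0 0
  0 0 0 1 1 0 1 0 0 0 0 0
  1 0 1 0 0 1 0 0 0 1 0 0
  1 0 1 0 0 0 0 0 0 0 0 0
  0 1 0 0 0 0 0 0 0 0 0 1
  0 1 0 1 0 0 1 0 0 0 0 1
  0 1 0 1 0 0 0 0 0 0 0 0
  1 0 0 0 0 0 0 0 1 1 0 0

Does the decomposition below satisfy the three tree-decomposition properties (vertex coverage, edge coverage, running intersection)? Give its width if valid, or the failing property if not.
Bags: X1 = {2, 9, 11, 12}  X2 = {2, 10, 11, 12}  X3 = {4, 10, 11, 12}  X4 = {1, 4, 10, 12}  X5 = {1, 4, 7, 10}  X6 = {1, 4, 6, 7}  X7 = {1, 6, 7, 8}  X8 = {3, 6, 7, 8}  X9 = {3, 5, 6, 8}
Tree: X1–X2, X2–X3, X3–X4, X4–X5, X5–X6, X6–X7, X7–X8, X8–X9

Yes; width 3.

Vertex coverage: the bags together contain {1, 2, 3, 4, 5, 6, 7, 8, 9, 10, 11, 12}, the full vertex set. Edge coverage: each edge of G has both endpoints in at least one bag. Running intersection: for every vertex, the bags containing it form a connected subtree. All three properties hold, so this is a valid tree decomposition of width max|bag| − 1 = 3, and hence tw(G) ≤ 3.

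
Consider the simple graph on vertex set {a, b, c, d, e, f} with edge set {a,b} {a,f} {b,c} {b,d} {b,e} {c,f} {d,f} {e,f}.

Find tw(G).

2

A width-2 tree decomposition is:
Bags: B1 = {b, d, f}  B2 = {a, b, f}  B3 = {b, e, f}  B4 = {b, c, f}
Tree: B1–B2, B2–B3, B3–B4
Every bag has size at most 3, so the width is 3 − 1 = 2 and tw(G) ≤ 2. For the lower bound, G contains the cycle b–d–f–a–b, so G is not a forest; only forests have treewidth ≤ 1, hence tw(G) ≥ 2. Combining the bounds, tw(G) = 2.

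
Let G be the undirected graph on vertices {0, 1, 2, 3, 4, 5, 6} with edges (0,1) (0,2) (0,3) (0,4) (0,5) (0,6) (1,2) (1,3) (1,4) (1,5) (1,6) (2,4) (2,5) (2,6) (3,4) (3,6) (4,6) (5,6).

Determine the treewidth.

A width-4 tree decomposition is:
Bags: B1 = {0, 1, 2, 5, 6}  B2 = {0, 1, 2, 4, 6}  B3 = {0, 1, 3, 4, 6}
Tree: B1–B2, B2–B3
Each bag holds 5 vertices, so the decomposition has width 4, which upper-bounds the treewidth. Conversely, {0, 1, 2, 4, 6} is a clique of size 5, and the vertices of any clique must share a bag in every tree decomposition; so some bag has ≥ 5 vertices and tw(G) ≥ 4. Therefore the treewidth is 4.

4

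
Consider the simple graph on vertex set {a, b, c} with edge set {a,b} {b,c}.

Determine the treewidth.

A width-1 tree decomposition is:
Bags: B1 = {a, b}  B2 = {b, c}
Tree: B1–B2
Each bag holds 2 vertices, so the decomposition has width 1, which upper-bounds the treewidth. Any graph with an edge has treewidth ≥ 1, and G has the edge a–b. Hence tw(G) = 1 exactly.

1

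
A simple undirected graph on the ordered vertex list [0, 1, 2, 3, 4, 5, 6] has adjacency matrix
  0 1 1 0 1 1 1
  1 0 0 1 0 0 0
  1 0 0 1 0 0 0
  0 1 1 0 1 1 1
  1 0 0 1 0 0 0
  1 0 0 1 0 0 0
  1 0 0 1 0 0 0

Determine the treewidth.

2

A width-2 tree decomposition is:
Bags: B1 = {0, 3, 5}  B2 = {0, 3, 6}  B3 = {0, 2, 3}  B4 = {0, 1, 3}  B5 = {0, 3, 4}
Tree: B1–B2, B2–B3, B3–B4, B4–B5
The largest bag has 3 vertices, giving width 2; this decomposition certifies tw(G) ≤ 2. Since 0–5–3–6–0 is a cycle in G, G is not acyclic. Forests are exactly the graphs of treewidth ≤ 1, so tw(G) ≥ 2. Therefore the treewidth is 2.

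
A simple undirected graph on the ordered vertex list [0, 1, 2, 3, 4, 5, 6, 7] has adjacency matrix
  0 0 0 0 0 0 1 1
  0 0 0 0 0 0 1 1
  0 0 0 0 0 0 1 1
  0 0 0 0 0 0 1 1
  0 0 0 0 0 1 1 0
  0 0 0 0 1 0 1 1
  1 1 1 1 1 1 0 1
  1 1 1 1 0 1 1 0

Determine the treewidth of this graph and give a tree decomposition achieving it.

The largest bag has 3 vertices, giving width 2; this decomposition certifies tw(G) ≤ 2. Conversely, {4, 5, 6} is a clique of size 3, and the vertices of any clique must share a bag in every tree decomposition; so some bag has ≥ 3 vertices and tw(G) ≥ 2. Therefore the treewidth is 2.

Treewidth 2.
One optimal decomposition is:
Bags: B1 = {5, 6, 7}  B2 = {1, 6, 7}  B3 = {2, 6, 7}  B4 = {0, 6, 7}  B5 = {3, 6, 7}  B6 = {4, 5, 6}
Tree: B1–B2, B2–B3, B1–B4, B1–B5, B1–B6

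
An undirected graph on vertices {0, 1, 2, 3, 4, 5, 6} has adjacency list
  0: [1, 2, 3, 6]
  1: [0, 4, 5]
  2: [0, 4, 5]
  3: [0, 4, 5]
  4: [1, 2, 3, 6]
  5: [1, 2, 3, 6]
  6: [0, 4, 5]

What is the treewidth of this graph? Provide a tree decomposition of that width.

Treewidth 3.
Bags: B1 = {0, 2, 4, 5}  B2 = {0, 1, 4, 5}  B3 = {0, 4, 5, 6}  B4 = {0, 3, 4, 5}
Tree: B1–B2, B2–B3, B3–B4

Each bag holds 4 vertices, so the decomposition has width 3, which upper-bounds the treewidth. For the lower bound: the 4 vertex sets {2,5}, {0,1}, {4}, {6} are disjoint, each induces a connected subgraph, and every pair is joined by at least one edge of G. Contracting each set to a single vertex therefore yields K_{4} as a minor, and since treewidth is minor-monotone, tw(G) ≥ tw(K_{4}) = 3. Hence tw(G) = 3 exactly.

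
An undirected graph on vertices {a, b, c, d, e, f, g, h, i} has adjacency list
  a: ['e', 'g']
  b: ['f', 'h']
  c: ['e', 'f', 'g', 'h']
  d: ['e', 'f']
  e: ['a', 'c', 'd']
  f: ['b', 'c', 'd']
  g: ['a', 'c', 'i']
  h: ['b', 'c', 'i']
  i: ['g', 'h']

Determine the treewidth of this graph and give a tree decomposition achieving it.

Treewidth 3.
One optimal decomposition is:
Bags: B1 = {a, g, h, i}  B2 = {a, c, g, h}  B3 = {a, c, e, h}  B4 = {b, c, e, h}  B5 = {b, c, e, f}  B6 = {b, d, e, f}
Tree: B1–B2, B2–B3, B3–B4, B4–B5, B5–B6

Each bag holds 4 vertices, so the decomposition has width 3, which upper-bounds the treewidth. For the lower bound: the 4 vertex sets {a,g,i}, {h}, {c}, {b,d,e,f} are disjoint, each induces a connected subgraph, and every pair is joined by at least one edge of G. Contracting each set to a single vertex therefore yields K_{4} as a minor, and since treewidth is minor-monotone, tw(G) ≥ tw(K_{4}) = 3. Hence tw(G) = 3 exactly.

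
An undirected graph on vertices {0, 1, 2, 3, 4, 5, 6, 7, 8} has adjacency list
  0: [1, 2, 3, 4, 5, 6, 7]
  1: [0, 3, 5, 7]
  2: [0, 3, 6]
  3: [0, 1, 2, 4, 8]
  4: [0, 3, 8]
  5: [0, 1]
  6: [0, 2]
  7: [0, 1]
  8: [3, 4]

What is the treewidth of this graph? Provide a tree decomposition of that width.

Treewidth 2.
Bags: B1 = {0, 3, 4}  B2 = {0, 1, 3}  B3 = {0, 2, 3}  B4 = {3, 4, 8}  B5 = {0, 2, 6}  B6 = {0, 1, 5}  B7 = {0, 1, 7}
Tree: B1–B2, B1–B3, B1–B4, B3–B5, B2–B6, B6–B7

The largest bag has 3 vertices, giving width 2; this decomposition certifies tw(G) ≤ 2. Conversely, {0, 1, 3} is a clique of size 3, and the vertices of any clique must share a bag in every tree decomposition; so some bag has ≥ 3 vertices and tw(G) ≥ 2. Therefore the treewidth is 2.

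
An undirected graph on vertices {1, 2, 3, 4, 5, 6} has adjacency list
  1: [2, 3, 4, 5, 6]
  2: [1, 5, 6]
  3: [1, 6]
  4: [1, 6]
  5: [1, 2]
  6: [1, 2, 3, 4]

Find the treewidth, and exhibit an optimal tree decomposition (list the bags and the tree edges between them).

Each bag holds 3 vertices, so the decomposition has width 2, which upper-bounds the treewidth. Conversely, {1, 2, 5} is a clique of size 3, and the vertices of any clique must share a bag in every tree decomposition; so some bag has ≥ 3 vertices and tw(G) ≥ 2. The upper and lower bounds meet at 2, so that is the treewidth.

Treewidth 2.
Bags: B1 = {1, 2, 5}  B2 = {1, 2, 6}  B3 = {1, 3, 6}  B4 = {1, 4, 6}
Tree: B1–B2, B2–B3, B3–B4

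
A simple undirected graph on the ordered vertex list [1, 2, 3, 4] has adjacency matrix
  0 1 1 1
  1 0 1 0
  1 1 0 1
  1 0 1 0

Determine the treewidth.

2

A width-2 tree decomposition is:
Bags: B1 = {1, 2, 3}  B2 = {1, 3, 4}
Tree: B1–B2
Each bag holds 3 vertices, so the decomposition has width 2, which upper-bounds the treewidth. For the lower bound, the 3 vertices {1, 2, 3} are pairwise adjacent, and any tree decomposition puts a clique entirely inside one bag — forcing width ≥ 2. Therefore the treewidth is 2.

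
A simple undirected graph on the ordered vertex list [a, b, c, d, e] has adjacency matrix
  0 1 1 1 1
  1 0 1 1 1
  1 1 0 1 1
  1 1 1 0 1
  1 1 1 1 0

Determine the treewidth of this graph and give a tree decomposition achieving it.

With just one bag of size 5, the width is 5 − 1 = 4, so tw(G) ≤ 4. On the other hand G contains the 5-clique {a, b, c, d, e}. A clique must lie in a single bag of any decomposition, so no decomposition can have width below 4. Combining the bounds, tw(G) = 4.

Treewidth 4.
One optimal decomposition is:
Bags: B1 = {a, b, c, d, e}
Tree: (single bag)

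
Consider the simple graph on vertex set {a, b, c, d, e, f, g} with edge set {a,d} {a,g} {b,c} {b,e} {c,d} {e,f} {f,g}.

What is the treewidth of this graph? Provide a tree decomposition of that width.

Each bag holds 3 vertices, so the decomposition has width 2, which upper-bounds the treewidth. For the lower bound, G contains the cycle c–d–a–g–f–e–b–c, so G is not a forest; only forests have treewidth ≤ 1, hence tw(G) ≥ 2. Combining the bounds, tw(G) = 2.

Treewidth 2.
One such decomposition:
Bags: B1 = {a, c, d}  B2 = {a, c, g}  B3 = {c, f, g}  B4 = {c, e, f}  B5 = {b, c, e}
Tree: B1–B2, B2–B3, B3–B4, B4–B5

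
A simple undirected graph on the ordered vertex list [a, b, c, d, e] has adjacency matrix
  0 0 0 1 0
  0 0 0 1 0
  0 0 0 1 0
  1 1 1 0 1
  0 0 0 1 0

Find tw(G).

A width-1 tree decomposition is:
Bags: B1 = {d, e}  B2 = {a, d}  B3 = {b, d}  B4 = {c, d}
Tree: B1–B2, B2–B3, B2–B4
The largest bag has 2 vertices, giving width 1; this decomposition certifies tw(G) ≤ 1. G has an edge, so its treewidth is at least 1. Therefore the treewidth is 1.

1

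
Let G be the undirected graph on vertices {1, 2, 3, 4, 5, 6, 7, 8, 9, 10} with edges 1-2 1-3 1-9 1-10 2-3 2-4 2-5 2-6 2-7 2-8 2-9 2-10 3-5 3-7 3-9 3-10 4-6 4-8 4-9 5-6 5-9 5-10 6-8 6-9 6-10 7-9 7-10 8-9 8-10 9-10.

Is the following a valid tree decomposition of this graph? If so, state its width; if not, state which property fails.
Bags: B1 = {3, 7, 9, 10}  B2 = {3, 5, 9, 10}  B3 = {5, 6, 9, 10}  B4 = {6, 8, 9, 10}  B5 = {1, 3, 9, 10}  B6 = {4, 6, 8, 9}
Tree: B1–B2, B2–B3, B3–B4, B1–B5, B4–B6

A tree decomposition must satisfy three properties: every vertex lies in some bag; for every edge, both endpoints lie together in some bag; and for every vertex, the bags containing it form a connected subtree. Here vertex 2 appears in no bag, so the decomposition is invalid.

No — vertex 2 appears in no bag.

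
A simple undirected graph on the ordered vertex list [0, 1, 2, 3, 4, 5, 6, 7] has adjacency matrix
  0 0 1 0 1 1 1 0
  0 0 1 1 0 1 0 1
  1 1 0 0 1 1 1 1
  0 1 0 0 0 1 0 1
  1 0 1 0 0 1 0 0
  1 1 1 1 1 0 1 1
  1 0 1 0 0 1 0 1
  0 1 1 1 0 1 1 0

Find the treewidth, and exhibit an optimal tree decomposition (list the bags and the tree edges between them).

Treewidth 3.
One optimal decomposition is:
Bags: B1 = {1, 2, 5, 7}  B2 = {2, 5, 6, 7}  B3 = {0, 2, 5, 6}  B4 = {1, 3, 5, 7}  B5 = {0, 2, 4, 5}
Tree: B1–B2, B2–B3, B1–B4, B3–B5

Each bag holds 4 vertices, so the decomposition has width 3, which upper-bounds the treewidth. On the other hand G contains the 4-clique {0, 2, 4, 5}. A clique must lie in a single bag of any decomposition, so no decomposition can have width below 3. Combining the bounds, tw(G) = 3.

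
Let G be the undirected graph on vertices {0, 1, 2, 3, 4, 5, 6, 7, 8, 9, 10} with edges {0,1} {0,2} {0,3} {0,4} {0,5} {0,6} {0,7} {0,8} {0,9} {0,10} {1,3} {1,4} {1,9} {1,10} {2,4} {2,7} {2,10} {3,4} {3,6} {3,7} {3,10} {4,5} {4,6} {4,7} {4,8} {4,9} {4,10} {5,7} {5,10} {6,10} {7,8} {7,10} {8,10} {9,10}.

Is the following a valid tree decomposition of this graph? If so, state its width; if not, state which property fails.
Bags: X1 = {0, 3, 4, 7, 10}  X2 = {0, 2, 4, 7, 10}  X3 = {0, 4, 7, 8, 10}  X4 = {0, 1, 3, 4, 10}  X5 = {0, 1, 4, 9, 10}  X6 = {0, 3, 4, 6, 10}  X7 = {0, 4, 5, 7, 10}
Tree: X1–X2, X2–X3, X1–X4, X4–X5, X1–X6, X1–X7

Every vertex of G appears in some bag (union = {0, 1, 2, 3, 4, 5, 6, 7, 8, 9, 10}); every edge is covered by a bag; and for each vertex v the set of bags containing v is connected in the bag tree. The decomposition is therefore valid. The largest bag has 5 vertices, so the width is 4.

Yes; width 4.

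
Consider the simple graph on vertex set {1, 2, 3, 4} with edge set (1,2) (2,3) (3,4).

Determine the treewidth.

A width-1 tree decomposition is:
Bags: B1 = {1, 2}  B2 = {2, 3}  B3 = {3, 4}
Tree: B1–B2, B2–B3
Each bag holds 2 vertices, so the decomposition has width 1, which upper-bounds the treewidth. G has an edge, so its treewidth is at least 1. Hence tw(G) = 1 exactly.

1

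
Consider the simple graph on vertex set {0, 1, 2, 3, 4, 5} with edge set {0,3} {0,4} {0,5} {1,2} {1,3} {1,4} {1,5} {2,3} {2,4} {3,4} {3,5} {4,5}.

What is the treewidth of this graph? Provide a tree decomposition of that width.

Treewidth 3.
Bags: B1 = {1, 3, 4, 5}  B2 = {1, 2, 3, 4}  B3 = {0, 3, 4, 5}
Tree: B1–B2, B1–B3

Each bag holds 4 vertices, so the decomposition has width 3, which upper-bounds the treewidth. On the other hand G contains the 4-clique {0, 3, 4, 5}. A clique must lie in a single bag of any decomposition, so no decomposition can have width below 3. Hence tw(G) = 3 exactly.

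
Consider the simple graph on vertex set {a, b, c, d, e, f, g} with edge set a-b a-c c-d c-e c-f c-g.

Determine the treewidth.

A width-1 tree decomposition is:
Bags: B1 = {a, b}  B2 = {a, c}  B3 = {c, g}  B4 = {c, f}  B5 = {c, e}  B6 = {c, d}
Tree: B1–B2, B2–B3, B3–B4, B2–B5, B5–B6
Each bag holds 2 vertices, so the decomposition has width 1, which upper-bounds the treewidth. Any graph with an edge has treewidth ≥ 1, and G has the edge b–a. The upper and lower bounds meet at 1, so that is the treewidth.

1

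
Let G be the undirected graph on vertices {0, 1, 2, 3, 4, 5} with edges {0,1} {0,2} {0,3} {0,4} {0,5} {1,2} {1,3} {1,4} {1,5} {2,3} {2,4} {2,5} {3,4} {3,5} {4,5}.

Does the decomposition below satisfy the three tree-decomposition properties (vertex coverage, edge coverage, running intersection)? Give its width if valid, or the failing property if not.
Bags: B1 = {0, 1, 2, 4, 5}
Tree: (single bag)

A tree decomposition must satisfy three properties: every vertex lies in some bag; for every edge, both endpoints lie together in some bag; and for every vertex, the bags containing it form a connected subtree. Here vertex 3 appears in no bag, so the decomposition is invalid.

No — vertex 3 appears in no bag.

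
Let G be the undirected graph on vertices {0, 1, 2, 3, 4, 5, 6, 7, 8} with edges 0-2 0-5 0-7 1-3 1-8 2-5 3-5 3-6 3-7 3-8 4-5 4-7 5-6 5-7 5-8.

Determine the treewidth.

A width-2 tree decomposition is:
Bags: B1 = {0, 5, 7}  B2 = {3, 5, 7}  B3 = {3, 5, 8}  B4 = {4, 5, 7}  B5 = {3, 5, 6}  B6 = {0, 2, 5}  B7 = {1, 3, 8}
Tree: B1–B2, B2–B3, B2–B4, B3–B5, B1–B6, B3–B7
Every bag has size at most 3, so the width is 3 − 1 = 2 and tw(G) ≤ 2. For the lower bound, the 3 vertices {1, 3, 8} are pairwise adjacent, and any tree decomposition puts a clique entirely inside one bag — forcing width ≥ 2. Combining the bounds, tw(G) = 2.

2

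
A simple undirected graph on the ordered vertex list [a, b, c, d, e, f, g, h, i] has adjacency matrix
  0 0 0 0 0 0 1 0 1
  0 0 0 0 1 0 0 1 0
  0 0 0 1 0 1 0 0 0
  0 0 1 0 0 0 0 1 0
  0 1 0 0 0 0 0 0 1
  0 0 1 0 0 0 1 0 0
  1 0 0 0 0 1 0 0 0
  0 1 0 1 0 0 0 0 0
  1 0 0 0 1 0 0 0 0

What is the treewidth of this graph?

2

A width-2 tree decomposition is:
Bags: B1 = {c, f, g}  B2 = {a, c, g}  B3 = {a, c, i}  B4 = {c, e, i}  B5 = {b, c, e}  B6 = {b, c, h}  B7 = {c, d, h}
Tree: B1–B2, B2–B3, B3–B4, B4–B5, B5–B6, B6–B7
Each bag holds 3 vertices, so the decomposition has width 2, which upper-bounds the treewidth. The edges c–f–g–a–i–e–b–h–d–c form a cycle, so G is not a tree and its treewidth is at least 2. Therefore the treewidth is 2.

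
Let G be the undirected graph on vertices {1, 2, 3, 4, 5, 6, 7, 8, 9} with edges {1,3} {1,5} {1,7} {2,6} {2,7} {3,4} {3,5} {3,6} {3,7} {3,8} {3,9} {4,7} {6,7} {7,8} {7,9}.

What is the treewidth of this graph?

A width-2 tree decomposition is:
Bags: B1 = {3, 4, 7}  B2 = {3, 6, 7}  B3 = {2, 6, 7}  B4 = {3, 7, 9}  B5 = {1, 3, 7}  B6 = {1, 3, 5}  B7 = {3, 7, 8}
Tree: B1–B2, B2–B3, B2–B4, B2–B5, B5–B6, B5–B7
Every bag has size at most 3, so the width is 3 − 1 = 2 and tw(G) ≤ 2. Conversely, {2, 6, 7} is a clique of size 3, and the vertices of any clique must share a bag in every tree decomposition; so some bag has ≥ 3 vertices and tw(G) ≥ 2. The upper and lower bounds meet at 2, so that is the treewidth.

2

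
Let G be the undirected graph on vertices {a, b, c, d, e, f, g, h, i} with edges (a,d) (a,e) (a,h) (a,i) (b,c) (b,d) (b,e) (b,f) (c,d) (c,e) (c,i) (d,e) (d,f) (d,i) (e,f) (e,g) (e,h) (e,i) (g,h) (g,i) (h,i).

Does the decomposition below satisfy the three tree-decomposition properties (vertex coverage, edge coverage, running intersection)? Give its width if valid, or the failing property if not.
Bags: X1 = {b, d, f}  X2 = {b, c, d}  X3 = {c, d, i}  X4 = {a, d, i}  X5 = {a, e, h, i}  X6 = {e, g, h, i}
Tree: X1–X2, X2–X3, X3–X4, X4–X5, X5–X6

No — edge (e,b) lies in no bag.

A tree decomposition must satisfy three properties: every vertex lies in some bag; for every edge, both endpoints lie together in some bag; and for every vertex, the bags containing it form a connected subtree. Here edge (e,b) lies in no bag, so the decomposition is invalid.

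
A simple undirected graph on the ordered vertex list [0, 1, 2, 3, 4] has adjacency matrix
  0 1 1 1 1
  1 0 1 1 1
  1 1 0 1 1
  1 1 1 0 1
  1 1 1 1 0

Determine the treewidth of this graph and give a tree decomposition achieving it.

A single bag containing all 5 vertices is trivially a valid decomposition of width 4. On the other hand G contains the 5-clique {0, 1, 2, 3, 4}. A clique must lie in a single bag of any decomposition, so no decomposition can have width below 4. Therefore the treewidth is 4.

Treewidth 4.
One optimal decomposition is:
Bags: B1 = {0, 1, 2, 3, 4}
Tree: (single bag)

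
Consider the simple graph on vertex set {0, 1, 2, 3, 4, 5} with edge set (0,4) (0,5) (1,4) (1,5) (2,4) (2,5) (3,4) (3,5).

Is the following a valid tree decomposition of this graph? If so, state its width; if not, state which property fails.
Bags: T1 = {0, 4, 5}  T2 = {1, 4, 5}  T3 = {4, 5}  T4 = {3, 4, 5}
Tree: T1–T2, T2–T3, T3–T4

No — vertex 2 appears in no bag.

A tree decomposition must satisfy three properties: every vertex lies in some bag; for every edge, both endpoints lie together in some bag; and for every vertex, the bags containing it form a connected subtree. Here vertex 2 appears in no bag, so the decomposition is invalid.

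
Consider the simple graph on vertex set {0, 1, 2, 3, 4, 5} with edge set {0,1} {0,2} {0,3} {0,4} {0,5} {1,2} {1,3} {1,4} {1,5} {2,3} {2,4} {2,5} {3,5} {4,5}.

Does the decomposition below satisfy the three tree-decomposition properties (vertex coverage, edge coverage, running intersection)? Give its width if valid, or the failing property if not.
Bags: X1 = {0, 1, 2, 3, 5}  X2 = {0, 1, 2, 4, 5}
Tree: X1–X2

Yes; width 4.

Vertex coverage: the bags together contain {0, 1, 2, 3, 4, 5}, the full vertex set. Edge coverage: each edge of G has both endpoints in at least one bag. Running intersection: for every vertex, the bags containing it form a connected subtree. All three properties hold, so this is a valid tree decomposition of width max|bag| − 1 = 4, and hence tw(G) ≤ 4.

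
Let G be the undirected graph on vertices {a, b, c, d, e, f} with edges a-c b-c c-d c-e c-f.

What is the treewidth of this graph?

A width-1 tree decomposition is:
Bags: B1 = {a, c}  B2 = {b, c}  B3 = {c, f}  B4 = {c, e}  B5 = {c, d}
Tree: B1–B2, B2–B3, B2–B4, B2–B5
Every bag has size at most 2, so the width is 2 − 1 = 1 and tw(G) ≤ 1. G has an edge, so its treewidth is at least 1. Therefore the treewidth is 1.

1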